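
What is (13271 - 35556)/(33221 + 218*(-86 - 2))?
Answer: -22285/14037 ≈ -1.5876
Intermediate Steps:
(13271 - 35556)/(33221 + 218*(-86 - 2)) = -22285/(33221 + 218*(-88)) = -22285/(33221 - 19184) = -22285/14037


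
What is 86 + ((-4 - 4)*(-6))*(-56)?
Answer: -2602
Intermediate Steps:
86 + ((-4 - 4)*(-6))*(-56) = 86 - 8*(-6)*(-56) = 86 + 48*(-56) = 86 - 2688 = -2602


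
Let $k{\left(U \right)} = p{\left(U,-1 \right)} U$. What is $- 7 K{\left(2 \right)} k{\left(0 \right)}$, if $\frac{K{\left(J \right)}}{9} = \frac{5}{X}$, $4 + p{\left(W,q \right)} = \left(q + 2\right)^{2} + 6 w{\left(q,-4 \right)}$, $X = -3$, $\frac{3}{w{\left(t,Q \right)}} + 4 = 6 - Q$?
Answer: $0$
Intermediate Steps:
$w{\left(t,Q \right)} = \frac{3}{2 - Q}$ ($w{\left(t,Q \right)} = \frac{3}{-4 - \left(-6 + Q\right)} = \frac{3}{2 - Q}$)
$p{\left(W,q \right)} = -1 + \left(2 + q\right)^{2}$ ($p{\left(W,q \right)} = -4 + \left(\left(q + 2\right)^{2} + 6 \left(- \frac{3}{-2 - 4}\right)\right) = -4 + \left(\left(2 + q\right)^{2} + 6 \left(- \frac{3}{-6}\right)\right) = -4 + \left(\left(2 + q\right)^{2} + 6 \left(\left(-3\right) \left(- \frac{1}{6}\right)\right)\right) = -4 + \left(\left(2 + q\right)^{2} + 6 \cdot \frac{1}{2}\right) = -4 + \left(\left(2 + q\right)^{2} + 3\right) = -4 + \left(3 + \left(2 + q\right)^{2}\right) = -1 + \left(2 + q\right)^{2}$)
$K{\left(J \right)} = -15$ ($K{\left(J \right)} = 9 \frac{5}{-3} = 9 \cdot 5 \left(- \frac{1}{3}\right) = 9 \left(- \frac{5}{3}\right) = -15$)
$k{\left(U \right)} = 0$ ($k{\left(U \right)} = \left(-1 + \left(2 - 1\right)^{2}\right) U = \left(-1 + 1^{2}\right) U = \left(-1 + 1\right) U = 0 U = 0$)
$- 7 K{\left(2 \right)} k{\left(0 \right)} = \left(-7\right) \left(-15\right) 0 = 105 \cdot 0 = 0$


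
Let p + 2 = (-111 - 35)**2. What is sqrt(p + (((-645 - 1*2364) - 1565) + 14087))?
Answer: sqrt(30827) ≈ 175.58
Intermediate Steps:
p = 21314 (p = -2 + (-111 - 35)**2 = -2 + (-146)**2 = -2 + 21316 = 21314)
sqrt(p + (((-645 - 1*2364) - 1565) + 14087)) = sqrt(21314 + (((-645 - 1*2364) - 1565) + 14087)) = sqrt(21314 + (((-645 - 2364) - 1565) + 14087)) = sqrt(21314 + ((-3009 - 1565) + 14087)) = sqrt(21314 + (-4574 + 14087)) = sqrt(21314 + 9513) = sqrt(30827)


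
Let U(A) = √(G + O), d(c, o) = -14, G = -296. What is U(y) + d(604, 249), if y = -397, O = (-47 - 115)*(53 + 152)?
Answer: -14 + I*√33506 ≈ -14.0 + 183.05*I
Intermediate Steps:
O = -33210 (O = -162*205 = -33210)
U(A) = I*√33506 (U(A) = √(-296 - 33210) = √(-33506) = I*√33506)
U(y) + d(604, 249) = I*√33506 - 14 = -14 + I*√33506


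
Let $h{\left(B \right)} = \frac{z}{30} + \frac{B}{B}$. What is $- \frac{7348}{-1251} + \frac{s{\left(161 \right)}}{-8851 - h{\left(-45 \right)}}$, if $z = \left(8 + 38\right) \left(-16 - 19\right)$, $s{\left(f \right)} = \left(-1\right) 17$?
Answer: $\frac{194014261}{33020145} \approx 5.8756$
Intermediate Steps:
$s{\left(f \right)} = -17$
$z = -1610$ ($z = 46 \left(-35\right) = -1610$)
$h{\left(B \right)} = - \frac{158}{3}$ ($h{\left(B \right)} = - \frac{1610}{30} + \frac{B}{B} = \left(-1610\right) \frac{1}{30} + 1 = - \frac{161}{3} + 1 = - \frac{158}{3}$)
$- \frac{7348}{-1251} + \frac{s{\left(161 \right)}}{-8851 - h{\left(-45 \right)}} = - \frac{7348}{-1251} - \frac{17}{-8851 - - \frac{158}{3}} = \left(-7348\right) \left(- \frac{1}{1251}\right) - \frac{17}{-8851 + \frac{158}{3}} = \frac{7348}{1251} - \frac{17}{- \frac{26395}{3}} = \frac{7348}{1251} - - \frac{51}{26395} = \frac{7348}{1251} + \frac{51}{26395} = \frac{194014261}{33020145}$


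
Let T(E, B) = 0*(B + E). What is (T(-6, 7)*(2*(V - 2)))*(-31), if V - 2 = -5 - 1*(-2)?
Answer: 0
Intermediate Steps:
T(E, B) = 0
V = -1 (V = 2 + (-5 - 1*(-2)) = 2 + (-5 + 2) = 2 - 3 = -1)
(T(-6, 7)*(2*(V - 2)))*(-31) = (0*(2*(-1 - 2)))*(-31) = (0*(2*(-3)))*(-31) = (0*(-6))*(-31) = 0*(-31) = 0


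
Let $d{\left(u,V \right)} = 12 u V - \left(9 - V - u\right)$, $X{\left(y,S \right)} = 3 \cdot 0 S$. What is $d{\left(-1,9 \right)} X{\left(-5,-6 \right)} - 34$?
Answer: $-34$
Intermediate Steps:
$X{\left(y,S \right)} = 0$ ($X{\left(y,S \right)} = 0 S = 0$)
$d{\left(u,V \right)} = -9 + V + u + 12 V u$ ($d{\left(u,V \right)} = 12 V u - \left(9 - V - u\right) = 12 V u + \left(-9 + V + u\right) = -9 + V + u + 12 V u$)
$d{\left(-1,9 \right)} X{\left(-5,-6 \right)} - 34 = \left(-9 + 9 - 1 + 12 \cdot 9 \left(-1\right)\right) 0 - 34 = \left(-9 + 9 - 1 - 108\right) 0 - 34 = \left(-109\right) 0 - 34 = 0 - 34 = -34$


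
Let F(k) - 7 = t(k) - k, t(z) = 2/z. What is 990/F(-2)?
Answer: 495/4 ≈ 123.75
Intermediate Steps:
F(k) = 7 - k + 2/k (F(k) = 7 + (2/k - k) = 7 + (-k + 2/k) = 7 - k + 2/k)
990/F(-2) = 990/(7 - 1*(-2) + 2/(-2)) = 990/(7 + 2 + 2*(-½)) = 990/(7 + 2 - 1) = 990/8 = 990*(⅛) = 495/4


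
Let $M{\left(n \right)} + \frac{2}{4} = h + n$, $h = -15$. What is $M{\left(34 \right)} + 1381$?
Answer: $\frac{2799}{2} \approx 1399.5$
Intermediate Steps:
$M{\left(n \right)} = - \frac{31}{2} + n$ ($M{\left(n \right)} = - \frac{1}{2} + \left(-15 + n\right) = - \frac{31}{2} + n$)
$M{\left(34 \right)} + 1381 = \left(- \frac{31}{2} + 34\right) + 1381 = \frac{37}{2} + 1381 = \frac{2799}{2}$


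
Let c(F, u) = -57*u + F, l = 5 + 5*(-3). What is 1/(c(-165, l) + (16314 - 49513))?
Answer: -1/32794 ≈ -3.0493e-5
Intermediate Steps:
l = -10 (l = 5 - 15 = -10)
c(F, u) = F - 57*u
1/(c(-165, l) + (16314 - 49513)) = 1/((-165 - 57*(-10)) + (16314 - 49513)) = 1/((-165 + 570) - 33199) = 1/(405 - 33199) = 1/(-32794) = -1/32794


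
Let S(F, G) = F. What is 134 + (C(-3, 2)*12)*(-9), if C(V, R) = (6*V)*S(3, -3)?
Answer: 5966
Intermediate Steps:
C(V, R) = 18*V (C(V, R) = (6*V)*3 = 18*V)
134 + (C(-3, 2)*12)*(-9) = 134 + ((18*(-3))*12)*(-9) = 134 - 54*12*(-9) = 134 - 648*(-9) = 134 + 5832 = 5966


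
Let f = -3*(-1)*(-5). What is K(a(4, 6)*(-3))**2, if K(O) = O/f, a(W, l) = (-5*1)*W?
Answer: 16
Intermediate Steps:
f = -15 (f = 3*(-5) = -15)
a(W, l) = -5*W
K(O) = -O/15 (K(O) = O/(-15) = -O/15)
K(a(4, 6)*(-3))**2 = (-(-5*4)*(-3)/15)**2 = (-(-4)*(-3)/3)**2 = (-1/15*60)**2 = (-4)**2 = 16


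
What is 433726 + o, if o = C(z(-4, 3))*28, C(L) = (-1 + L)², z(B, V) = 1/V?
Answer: 3903646/9 ≈ 4.3374e+5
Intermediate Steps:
o = 112/9 (o = (-1 + 1/3)²*28 = (-1 + ⅓)²*28 = (-⅔)²*28 = (4/9)*28 = 112/9 ≈ 12.444)
433726 + o = 433726 + 112/9 = 3903646/9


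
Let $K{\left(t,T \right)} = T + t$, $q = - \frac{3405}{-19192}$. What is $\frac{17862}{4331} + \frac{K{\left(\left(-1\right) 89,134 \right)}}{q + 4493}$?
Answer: $\frac{1544035360422}{373475387191} \approx 4.1342$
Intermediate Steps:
$q = \frac{3405}{19192}$ ($q = \left(-3405\right) \left(- \frac{1}{19192}\right) = \frac{3405}{19192} \approx 0.17742$)
$\frac{17862}{4331} + \frac{K{\left(\left(-1\right) 89,134 \right)}}{q + 4493} = \frac{17862}{4331} + \frac{134 - 89}{\frac{3405}{19192} + 4493} = 17862 \cdot \frac{1}{4331} + \frac{134 - 89}{\frac{86233061}{19192}} = \frac{17862}{4331} + 45 \cdot \frac{19192}{86233061} = \frac{17862}{4331} + \frac{863640}{86233061} = \frac{1544035360422}{373475387191}$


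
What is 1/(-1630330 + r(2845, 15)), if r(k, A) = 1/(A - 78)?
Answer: -63/102710791 ≈ -6.1337e-7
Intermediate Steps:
r(k, A) = 1/(-78 + A)
1/(-1630330 + r(2845, 15)) = 1/(-1630330 + 1/(-78 + 15)) = 1/(-1630330 + 1/(-63)) = 1/(-1630330 - 1/63) = 1/(-102710791/63) = -63/102710791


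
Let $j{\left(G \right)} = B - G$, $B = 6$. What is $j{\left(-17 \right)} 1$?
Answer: $23$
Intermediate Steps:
$j{\left(G \right)} = 6 - G$
$j{\left(-17 \right)} 1 = \left(6 - -17\right) 1 = \left(6 + 17\right) 1 = 23 \cdot 1 = 23$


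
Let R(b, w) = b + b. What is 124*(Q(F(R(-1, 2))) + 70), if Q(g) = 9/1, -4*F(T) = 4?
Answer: 9796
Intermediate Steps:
R(b, w) = 2*b
F(T) = -1 (F(T) = -¼*4 = -1)
Q(g) = 9 (Q(g) = 9*1 = 9)
124*(Q(F(R(-1, 2))) + 70) = 124*(9 + 70) = 124*79 = 9796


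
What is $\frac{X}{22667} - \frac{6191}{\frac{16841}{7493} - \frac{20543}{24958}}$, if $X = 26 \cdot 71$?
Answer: $- \frac{26242924056345484}{6038238986993} \approx -4346.1$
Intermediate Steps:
$X = 1846$
$\frac{X}{22667} - \frac{6191}{\frac{16841}{7493} - \frac{20543}{24958}} = \frac{1846}{22667} - \frac{6191}{\frac{16841}{7493} - \frac{20543}{24958}} = \frac{1846}{22667} - \frac{6191}{\frac{266388979}{187010294}} = \frac{1846}{22667} - \frac{1157780730154}{266388979} = - \frac{26242924056345484}{6038238986993}$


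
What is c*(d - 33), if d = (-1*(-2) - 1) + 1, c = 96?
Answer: -2976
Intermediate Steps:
d = 2 (d = (2 - 1) + 1 = 1 + 1 = 2)
c*(d - 33) = 96*(2 - 33) = 96*(-31) = -2976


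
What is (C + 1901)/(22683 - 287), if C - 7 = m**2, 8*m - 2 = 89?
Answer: 130393/1433344 ≈ 0.090971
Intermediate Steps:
m = 91/8 (m = 1/4 + (1/8)*89 = 1/4 + 89/8 = 91/8 ≈ 11.375)
C = 8729/64 (C = 7 + (91/8)**2 = 7 + 8281/64 = 8729/64 ≈ 136.39)
(C + 1901)/(22683 - 287) = (8729/64 + 1901)/(22683 - 287) = (130393/64)/22396 = (130393/64)*(1/22396) = 130393/1433344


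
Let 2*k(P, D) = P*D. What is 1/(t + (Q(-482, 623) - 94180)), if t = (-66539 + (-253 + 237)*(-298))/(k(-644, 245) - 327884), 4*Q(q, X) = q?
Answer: -203387/19179464908 ≈ -1.0604e-5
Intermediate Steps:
Q(q, X) = q/4
k(P, D) = D*P/2 (k(P, D) = (P*D)/2 = (D*P)/2 = D*P/2)
t = 61771/406774 (t = (-66539 + (-253 + 237)*(-298))/((1/2)*245*(-644) - 327884) = (-66539 - 16*(-298))/(-78890 - 327884) = (-66539 + 4768)/(-406774) = -61771*(-1/406774) = 61771/406774 ≈ 0.15186)
1/(t + (Q(-482, 623) - 94180)) = 1/(61771/406774 + ((1/4)*(-482) - 94180)) = 1/(61771/406774 + (-241/2 - 94180)) = 1/(61771/406774 - 188601/2) = 1/(-19179464908/203387) = -203387/19179464908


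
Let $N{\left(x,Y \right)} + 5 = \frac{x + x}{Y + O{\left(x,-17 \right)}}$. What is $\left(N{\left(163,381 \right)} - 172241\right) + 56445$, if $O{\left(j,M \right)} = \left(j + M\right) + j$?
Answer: $- \frac{39951182}{345} \approx -1.158 \cdot 10^{5}$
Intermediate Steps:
$O{\left(j,M \right)} = M + 2 j$ ($O{\left(j,M \right)} = \left(M + j\right) + j = M + 2 j$)
$N{\left(x,Y \right)} = -5 + \frac{2 x}{-17 + Y + 2 x}$ ($N{\left(x,Y \right)} = -5 + \frac{x + x}{Y + \left(-17 + 2 x\right)} = -5 + \frac{2 x}{-17 + Y + 2 x}$)
$\left(N{\left(163,381 \right)} - 172241\right) + 56445 = \left(\frac{85 - 1304 - 1905}{-17 + 381 + 2 \cdot 163} - 172241\right) + 56445 = \left(\frac{85 - 1304 - 1905}{-17 + 381 + 326} - 172241\right) + 56445 = \left(\frac{1}{690} \left(-3124\right) - 172241\right) + 56445 = \left(- \frac{1562}{345} - 172241\right) + 56445 = - \frac{59424707}{345} + 56445 = - \frac{39951182}{345}$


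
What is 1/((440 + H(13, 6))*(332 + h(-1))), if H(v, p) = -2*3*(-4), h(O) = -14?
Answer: 1/147552 ≈ 6.7773e-6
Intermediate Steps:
H(v, p) = 24 (H(v, p) = -6*(-4) = 24)
1/((440 + H(13, 6))*(332 + h(-1))) = 1/((440 + 24)*(332 - 14)) = 1/(464*318) = 1/147552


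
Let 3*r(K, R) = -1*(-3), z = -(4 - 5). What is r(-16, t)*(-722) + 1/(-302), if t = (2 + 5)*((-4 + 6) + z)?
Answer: -218045/302 ≈ -722.00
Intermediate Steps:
z = 1 (z = -1*(-1) = 1)
t = 21 (t = (2 + 5)*((-4 + 6) + 1) = 7*(2 + 1) = 7*3 = 21)
r(K, R) = 1 (r(K, R) = (-1*(-3))/3 = (⅓)*3 = 1)
r(-16, t)*(-722) + 1/(-302) = 1*(-722) + 1/(-302) = -722 - 1/302 = -218045/302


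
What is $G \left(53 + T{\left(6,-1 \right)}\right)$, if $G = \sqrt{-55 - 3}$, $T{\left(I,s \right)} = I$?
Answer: $59 i \sqrt{58} \approx 449.33 i$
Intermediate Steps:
$G = i \sqrt{58}$ ($G = \sqrt{-58} = i \sqrt{58} \approx 7.6158 i$)
$G \left(53 + T{\left(6,-1 \right)}\right) = i \sqrt{58} \left(53 + 6\right) = i \sqrt{58} \cdot 59 = 59 i \sqrt{58}$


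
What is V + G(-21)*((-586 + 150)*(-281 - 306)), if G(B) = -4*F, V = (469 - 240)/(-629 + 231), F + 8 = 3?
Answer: 2037218491/398 ≈ 5.1186e+6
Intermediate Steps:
F = -5 (F = -8 + 3 = -5)
V = -229/398 (V = 229/(-398) = 229*(-1/398) = -229/398 ≈ -0.57538)
G(B) = 20 (G(B) = -4*(-5) = 20)
V + G(-21)*((-586 + 150)*(-281 - 306)) = -229/398 + 20*((-586 + 150)*(-281 - 306)) = -229/398 + 20*(-436*(-587)) = -229/398 + 20*255932 = -229/398 + 5118640 = 2037218491/398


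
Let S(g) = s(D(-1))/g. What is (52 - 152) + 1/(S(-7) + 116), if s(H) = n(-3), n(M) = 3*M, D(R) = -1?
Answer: -82093/821 ≈ -99.991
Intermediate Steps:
s(H) = -9 (s(H) = 3*(-3) = -9)
S(g) = -9/g
(52 - 152) + 1/(S(-7) + 116) = (52 - 152) + 1/(-9/(-7) + 116) = -100 + 1/(-9*(-⅐) + 116) = -100 + 1/(9/7 + 116) = -100 + 1/(821/7) = -100 + 7/821 = -82093/821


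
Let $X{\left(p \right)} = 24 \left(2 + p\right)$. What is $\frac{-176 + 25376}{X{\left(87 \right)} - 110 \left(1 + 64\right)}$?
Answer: $- \frac{12600}{2507} \approx -5.0259$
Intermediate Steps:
$X{\left(p \right)} = 48 + 24 p$
$\frac{-176 + 25376}{X{\left(87 \right)} - 110 \left(1 + 64\right)} = \frac{-176 + 25376}{\left(48 + 24 \cdot 87\right) - 110 \left(1 + 64\right)} = \frac{25200}{\left(48 + 2088\right) - 7150} = \frac{25200}{2136 - 7150} = \frac{25200}{-5014} = 25200 \left(- \frac{1}{5014}\right) = - \frac{12600}{2507}$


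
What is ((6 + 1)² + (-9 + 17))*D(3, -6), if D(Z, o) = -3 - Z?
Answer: -342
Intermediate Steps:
((6 + 1)² + (-9 + 17))*D(3, -6) = ((6 + 1)² + (-9 + 17))*(-3 - 1*3) = (7² + 8)*(-3 - 3) = (49 + 8)*(-6) = 57*(-6) = -342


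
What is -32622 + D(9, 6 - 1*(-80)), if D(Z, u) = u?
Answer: -32536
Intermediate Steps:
-32622 + D(9, 6 - 1*(-80)) = -32622 + (6 - 1*(-80)) = -32622 + (6 + 80) = -32622 + 86 = -32536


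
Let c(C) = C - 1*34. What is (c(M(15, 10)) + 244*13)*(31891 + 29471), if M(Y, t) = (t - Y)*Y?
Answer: 187951806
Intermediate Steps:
M(Y, t) = Y*(t - Y)
c(C) = -34 + C (c(C) = C - 34 = -34 + C)
(c(M(15, 10)) + 244*13)*(31891 + 29471) = ((-34 + 15*(10 - 1*15)) + 244*13)*(31891 + 29471) = ((-34 + 15*(10 - 15)) + 3172)*61362 = ((-34 + 15*(-5)) + 3172)*61362 = ((-34 - 75) + 3172)*61362 = (-109 + 3172)*61362 = 3063*61362 = 187951806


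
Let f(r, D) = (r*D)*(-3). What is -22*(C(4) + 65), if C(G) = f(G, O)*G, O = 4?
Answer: 2794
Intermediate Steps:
f(r, D) = -3*D*r (f(r, D) = (D*r)*(-3) = -3*D*r)
C(G) = -12*G² (C(G) = (-3*4*G)*G = (-12*G)*G = -12*G²)
-22*(C(4) + 65) = -22*(-12*4² + 65) = -22*(-12*16 + 65) = -22*(-192 + 65) = -22*(-127) = 2794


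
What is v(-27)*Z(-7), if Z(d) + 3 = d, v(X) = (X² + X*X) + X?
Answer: -14310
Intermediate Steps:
v(X) = X + 2*X² (v(X) = (X² + X²) + X = 2*X² + X = X + 2*X²)
Z(d) = -3 + d
v(-27)*Z(-7) = (-27*(1 + 2*(-27)))*(-3 - 7) = -27*(1 - 54)*(-10) = -27*(-53)*(-10) = 1431*(-10) = -14310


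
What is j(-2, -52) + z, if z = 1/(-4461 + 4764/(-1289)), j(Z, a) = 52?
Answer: 299258347/5754993 ≈ 52.000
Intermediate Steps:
z = -1289/5754993 (z = 1/(-4461 + 4764*(-1/1289)) = 1/(-4461 - 4764/1289) = 1/(-5754993/1289) = -1289/5754993 ≈ -0.00022398)
j(-2, -52) + z = 52 - 1289/5754993 = 299258347/5754993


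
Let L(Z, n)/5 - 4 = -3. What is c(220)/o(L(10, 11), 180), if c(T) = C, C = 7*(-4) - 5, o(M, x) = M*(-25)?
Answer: 33/125 ≈ 0.26400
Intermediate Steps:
L(Z, n) = 5 (L(Z, n) = 20 + 5*(-3) = 20 - 15 = 5)
o(M, x) = -25*M
C = -33 (C = -28 - 5 = -33)
c(T) = -33
c(220)/o(L(10, 11), 180) = -33/((-25*5)) = -33/(-125) = -33*(-1/125) = 33/125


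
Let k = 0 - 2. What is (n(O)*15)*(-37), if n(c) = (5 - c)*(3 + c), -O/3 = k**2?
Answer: 84915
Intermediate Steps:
k = -2
O = -12 (O = -3*(-2)**2 = -3*4 = -12)
n(c) = (3 + c)*(5 - c)
(n(O)*15)*(-37) = ((15 - 1*(-12)**2 + 2*(-12))*15)*(-37) = ((15 - 1*144 - 24)*15)*(-37) = ((15 - 144 - 24)*15)*(-37) = -153*15*(-37) = -2295*(-37) = 84915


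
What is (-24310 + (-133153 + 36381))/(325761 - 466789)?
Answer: 60541/70514 ≈ 0.85857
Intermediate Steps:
(-24310 + (-133153 + 36381))/(325761 - 466789) = (-24310 - 96772)/(-141028) = -121082*(-1/141028) = 60541/70514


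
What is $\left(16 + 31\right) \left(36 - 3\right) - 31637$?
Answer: $-30086$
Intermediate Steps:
$\left(16 + 31\right) \left(36 - 3\right) - 31637 = 47 \left(36 - 3\right) - 31637 = 47 \cdot 33 - 31637 = 1551 - 31637 = -30086$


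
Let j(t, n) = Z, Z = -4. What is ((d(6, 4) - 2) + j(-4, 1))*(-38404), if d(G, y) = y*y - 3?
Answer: -268828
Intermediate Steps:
j(t, n) = -4
d(G, y) = -3 + y**2 (d(G, y) = y**2 - 3 = -3 + y**2)
((d(6, 4) - 2) + j(-4, 1))*(-38404) = (((-3 + 4**2) - 2) - 4)*(-38404) = (((-3 + 16) - 2) - 4)*(-38404) = ((13 - 2) - 4)*(-38404) = (11 - 4)*(-38404) = 7*(-38404) = -268828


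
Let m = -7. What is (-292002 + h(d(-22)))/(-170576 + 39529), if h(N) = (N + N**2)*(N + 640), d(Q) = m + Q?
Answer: -204130/131047 ≈ -1.5577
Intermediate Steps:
d(Q) = -7 + Q
h(N) = (640 + N)*(N + N**2) (h(N) = (N + N**2)*(640 + N) = (640 + N)*(N + N**2))
(-292002 + h(d(-22)))/(-170576 + 39529) = (-292002 + (-7 - 22)*(640 + (-7 - 22)**2 + 641*(-7 - 22)))/(-170576 + 39529) = (-292002 - 29*(640 + (-29)**2 + 641*(-29)))/(-131047) = (-292002 - 29*(640 + 841 - 18589))*(-1/131047) = (-292002 - 29*(-17108))*(-1/131047) = (-292002 + 496132)*(-1/131047) = 204130*(-1/131047) = -204130/131047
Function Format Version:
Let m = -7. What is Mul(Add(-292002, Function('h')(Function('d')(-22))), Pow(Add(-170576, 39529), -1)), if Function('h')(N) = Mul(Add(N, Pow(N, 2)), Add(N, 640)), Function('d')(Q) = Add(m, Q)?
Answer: Rational(-204130, 131047) ≈ -1.5577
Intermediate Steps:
Function('d')(Q) = Add(-7, Q)
Function('h')(N) = Mul(Add(640, N), Add(N, Pow(N, 2))) (Function('h')(N) = Mul(Add(N, Pow(N, 2)), Add(640, N)) = Mul(Add(640, N), Add(N, Pow(N, 2))))
Mul(Add(-292002, Function('h')(Function('d')(-22))), Pow(Add(-170576, 39529), -1)) = Mul(Add(-292002, Mul(Add(-7, -22), Add(640, Pow(Add(-7, -22), 2), Mul(641, Add(-7, -22))))), Pow(Add(-170576, 39529), -1)) = Mul(Add(-292002, Mul(-29, Add(640, Pow(-29, 2), Mul(641, -29)))), Pow(-131047, -1)) = Mul(Add(-292002, Mul(-29, Add(640, 841, -18589))), Rational(-1, 131047)) = Mul(Add(-292002, Mul(-29, -17108)), Rational(-1, 131047)) = Mul(Add(-292002, 496132), Rational(-1, 131047)) = Mul(204130, Rational(-1, 131047)) = Rational(-204130, 131047)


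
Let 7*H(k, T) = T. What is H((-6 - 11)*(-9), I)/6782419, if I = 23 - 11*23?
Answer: -230/47476933 ≈ -4.8445e-6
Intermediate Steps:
I = -230 (I = 23 - 253 = -230)
H(k, T) = T/7
H((-6 - 11)*(-9), I)/6782419 = ((⅐)*(-230))/6782419 = -230/7*1/6782419 = -230/47476933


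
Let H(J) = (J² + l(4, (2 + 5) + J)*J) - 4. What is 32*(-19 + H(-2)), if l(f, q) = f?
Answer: -864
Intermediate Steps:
H(J) = -4 + J² + 4*J (H(J) = (J² + 4*J) - 4 = -4 + J² + 4*J)
32*(-19 + H(-2)) = 32*(-19 + (-4 + (-2)² + 4*(-2))) = 32*(-19 + (-4 + 4 - 8)) = 32*(-19 - 8) = 32*(-27) = -864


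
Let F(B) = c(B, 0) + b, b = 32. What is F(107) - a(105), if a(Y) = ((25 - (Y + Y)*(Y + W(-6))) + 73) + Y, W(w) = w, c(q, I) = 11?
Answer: 20630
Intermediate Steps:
a(Y) = 98 + Y - 2*Y*(-6 + Y) (a(Y) = ((25 - (Y + Y)*(Y - 6)) + 73) + Y = ((25 - 2*Y*(-6 + Y)) + 73) + Y = (98 - 2*Y*(-6 + Y)) + Y = 98 + Y - 2*Y*(-6 + Y))
F(B) = 43 (F(B) = 11 + 32 = 43)
F(107) - a(105) = 43 - (98 - 2*105² + 13*105) = 43 - (98 - 2*11025 + 1365) = 43 - (98 - 22050 + 1365) = 43 - 1*(-20587) = 43 + 20587 = 20630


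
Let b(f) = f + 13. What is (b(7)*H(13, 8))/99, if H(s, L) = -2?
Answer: -40/99 ≈ -0.40404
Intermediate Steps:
b(f) = 13 + f
(b(7)*H(13, 8))/99 = ((13 + 7)*(-2))/99 = (20*(-2))*(1/99) = -40*1/99 = -40/99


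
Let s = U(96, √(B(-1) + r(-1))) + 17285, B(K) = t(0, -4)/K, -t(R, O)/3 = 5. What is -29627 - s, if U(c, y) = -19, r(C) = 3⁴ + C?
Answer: -46893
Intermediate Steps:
t(R, O) = -15 (t(R, O) = -3*5 = -15)
r(C) = 81 + C
B(K) = -15/K
s = 17266 (s = -19 + 17285 = 17266)
-29627 - s = -29627 - 1*17266 = -29627 - 17266 = -46893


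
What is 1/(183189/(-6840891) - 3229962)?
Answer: -2280297/7365272719777 ≈ -3.0960e-7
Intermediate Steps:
1/(183189/(-6840891) - 3229962) = 1/(183189*(-1/6840891) - 3229962) = 1/(-61063/2280297 - 3229962) = 1/(-7365272719777/2280297) = -2280297/7365272719777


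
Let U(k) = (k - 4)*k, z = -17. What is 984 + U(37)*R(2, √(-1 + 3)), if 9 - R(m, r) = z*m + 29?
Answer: 18078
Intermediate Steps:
U(k) = k*(-4 + k) (U(k) = (-4 + k)*k = k*(-4 + k))
R(m, r) = -20 + 17*m (R(m, r) = 9 - (-17*m + 29) = 9 - (29 - 17*m) = 9 + (-29 + 17*m) = -20 + 17*m)
984 + U(37)*R(2, √(-1 + 3)) = 984 + (37*(-4 + 37))*(-20 + 17*2) = 984 + (37*33)*(-20 + 34) = 984 + 1221*14 = 984 + 17094 = 18078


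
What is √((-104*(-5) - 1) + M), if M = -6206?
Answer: 11*I*√47 ≈ 75.412*I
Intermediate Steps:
√((-104*(-5) - 1) + M) = √((-104*(-5) - 1) - 6206) = √((520 - 1) - 6206) = √(519 - 6206) = √(-5687) = 11*I*√47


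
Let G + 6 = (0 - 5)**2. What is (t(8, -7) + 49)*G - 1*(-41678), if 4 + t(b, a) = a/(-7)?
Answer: 42552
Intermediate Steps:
t(b, a) = -4 - a/7 (t(b, a) = -4 + a/(-7) = -4 + a*(-1/7) = -4 - a/7)
G = 19 (G = -6 + (0 - 5)**2 = -6 + (-5)**2 = -6 + 25 = 19)
(t(8, -7) + 49)*G - 1*(-41678) = ((-4 - 1/7*(-7)) + 49)*19 - 1*(-41678) = ((-4 + 1) + 49)*19 + 41678 = (-3 + 49)*19 + 41678 = 46*19 + 41678 = 874 + 41678 = 42552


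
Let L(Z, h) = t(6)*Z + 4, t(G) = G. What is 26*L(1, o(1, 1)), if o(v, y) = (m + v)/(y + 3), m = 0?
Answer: 260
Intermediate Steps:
o(v, y) = v/(3 + y) (o(v, y) = (0 + v)/(y + 3) = v/(3 + y))
L(Z, h) = 4 + 6*Z (L(Z, h) = 6*Z + 4 = 4 + 6*Z)
26*L(1, o(1, 1)) = 26*(4 + 6*1) = 26*(4 + 6) = 26*10 = 260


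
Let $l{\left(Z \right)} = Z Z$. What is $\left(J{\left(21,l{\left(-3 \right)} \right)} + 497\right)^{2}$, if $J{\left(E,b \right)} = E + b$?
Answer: $277729$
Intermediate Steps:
$l{\left(Z \right)} = Z^{2}$
$\left(J{\left(21,l{\left(-3 \right)} \right)} + 497\right)^{2} = \left(\left(21 + \left(-3\right)^{2}\right) + 497\right)^{2} = \left(\left(21 + 9\right) + 497\right)^{2} = \left(30 + 497\right)^{2} = 527^{2} = 277729$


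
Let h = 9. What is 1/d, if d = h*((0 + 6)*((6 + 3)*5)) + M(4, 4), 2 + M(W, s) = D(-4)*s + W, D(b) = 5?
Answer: 1/2452 ≈ 0.00040783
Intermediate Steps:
M(W, s) = -2 + W + 5*s (M(W, s) = -2 + (5*s + W) = -2 + (W + 5*s) = -2 + W + 5*s)
d = 2452 (d = 9*((0 + 6)*((6 + 3)*5)) + (-2 + 4 + 5*4) = 9*(6*(9*5)) + (-2 + 4 + 20) = 9*(6*45) + 22 = 9*270 + 22 = 2430 + 22 = 2452)
1/d = 1/2452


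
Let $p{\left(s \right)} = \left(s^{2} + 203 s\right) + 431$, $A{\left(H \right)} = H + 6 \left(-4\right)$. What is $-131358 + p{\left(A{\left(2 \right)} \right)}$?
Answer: $-134909$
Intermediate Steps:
$A{\left(H \right)} = -24 + H$ ($A{\left(H \right)} = H - 24 = -24 + H$)
$p{\left(s \right)} = 431 + s^{2} + 203 s$
$-131358 + p{\left(A{\left(2 \right)} \right)} = -131358 + \left(431 + \left(-24 + 2\right)^{2} + 203 \left(-24 + 2\right)\right) = -131358 + \left(431 + \left(-22\right)^{2} + 203 \left(-22\right)\right) = -131358 + \left(431 + 484 - 4466\right) = -131358 - 3551 = -134909$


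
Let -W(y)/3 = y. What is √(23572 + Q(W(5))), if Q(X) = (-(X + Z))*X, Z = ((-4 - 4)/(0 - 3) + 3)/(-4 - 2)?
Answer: 11*√6942/6 ≈ 152.75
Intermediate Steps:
W(y) = -3*y
Z = -17/18 (Z = (-8/(-3) + 3)/(-6) = (-8*(-⅓) + 3)*(-⅙) = (8/3 + 3)*(-⅙) = (17/3)*(-⅙) = -17/18 ≈ -0.94444)
Q(X) = X*(17/18 - X) (Q(X) = (-(X - 17/18))*X = (-(-17/18 + X))*X = (17/18 - X)*X = X*(17/18 - X))
√(23572 + Q(W(5))) = √(23572 + (-3*5)*(17 - (-54)*5)/18) = √(23572 + (1/18)*(-15)*(17 - 18*(-15))) = √(23572 + (1/18)*(-15)*(17 + 270)) = √(23572 + (1/18)*(-15)*287) = √(23572 - 1435/6) = √(139997/6) = 11*√6942/6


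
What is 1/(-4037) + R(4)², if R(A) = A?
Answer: 64591/4037 ≈ 16.000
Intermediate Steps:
1/(-4037) + R(4)² = 1/(-4037) + 4² = -1/4037 + 16 = 64591/4037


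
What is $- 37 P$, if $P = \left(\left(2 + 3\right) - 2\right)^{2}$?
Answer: $-333$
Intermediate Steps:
$P = 9$ ($P = \left(5 - 2\right)^{2} = 3^{2} = 9$)
$- 37 P = \left(-37\right) 9 = -333$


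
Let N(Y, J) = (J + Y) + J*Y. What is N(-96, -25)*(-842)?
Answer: -1918918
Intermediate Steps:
N(Y, J) = J + Y + J*Y
N(-96, -25)*(-842) = (-25 - 96 - 25*(-96))*(-842) = (-25 - 96 + 2400)*(-842) = 2279*(-842) = -1918918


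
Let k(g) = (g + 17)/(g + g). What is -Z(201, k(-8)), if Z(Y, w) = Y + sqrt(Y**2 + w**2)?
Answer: -201 - 3*sqrt(1149193)/16 ≈ -402.00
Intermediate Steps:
k(g) = (17 + g)/(2*g) (k(g) = (17 + g)/((2*g)) = (17 + g)*(1/(2*g)) = (17 + g)/(2*g))
-Z(201, k(-8)) = -(201 + sqrt(201**2 + ((1/2)*(17 - 8)/(-8))**2)) = -(201 + sqrt(40401 + ((1/2)*(-1/8)*9)**2)) = -(201 + sqrt(40401 + (-9/16)**2)) = -(201 + sqrt(40401 + 81/256)) = -(201 + sqrt(10342737/256)) = -(201 + 3*sqrt(1149193)/16) = -201 - 3*sqrt(1149193)/16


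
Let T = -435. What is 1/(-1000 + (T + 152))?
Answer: -1/1283 ≈ -0.00077942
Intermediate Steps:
1/(-1000 + (T + 152)) = 1/(-1000 + (-435 + 152)) = 1/(-1000 - 283) = 1/(-1283) = -1/1283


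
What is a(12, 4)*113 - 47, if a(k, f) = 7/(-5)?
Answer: -1026/5 ≈ -205.20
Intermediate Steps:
a(k, f) = -7/5 (a(k, f) = 7*(-⅕) = -7/5)
a(12, 4)*113 - 47 = -7/5*113 - 47 = -791/5 - 47 = -1026/5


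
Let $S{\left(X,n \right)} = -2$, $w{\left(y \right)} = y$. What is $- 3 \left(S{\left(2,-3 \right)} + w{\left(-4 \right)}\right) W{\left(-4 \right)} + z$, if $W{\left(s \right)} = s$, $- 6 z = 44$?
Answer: $- \frac{238}{3} \approx -79.333$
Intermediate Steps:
$z = - \frac{22}{3}$ ($z = \left(- \frac{1}{6}\right) 44 = - \frac{22}{3} \approx -7.3333$)
$- 3 \left(S{\left(2,-3 \right)} + w{\left(-4 \right)}\right) W{\left(-4 \right)} + z = - 3 \left(-2 - 4\right) \left(-4\right) - \frac{22}{3} = \left(-3\right) \left(-6\right) \left(-4\right) - \frac{22}{3} = 18 \left(-4\right) - \frac{22}{3} = -72 - \frac{22}{3} = - \frac{238}{3}$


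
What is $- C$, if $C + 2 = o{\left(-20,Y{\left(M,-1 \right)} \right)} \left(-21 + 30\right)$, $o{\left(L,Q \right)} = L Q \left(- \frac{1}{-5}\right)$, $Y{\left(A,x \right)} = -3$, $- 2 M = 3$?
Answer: $-106$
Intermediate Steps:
$M = - \frac{3}{2}$ ($M = \left(- \frac{1}{2}\right) 3 = - \frac{3}{2} \approx -1.5$)
$o{\left(L,Q \right)} = \frac{L Q}{5}$ ($o{\left(L,Q \right)} = L Q \left(\left(-1\right) \left(- \frac{1}{5}\right)\right) = L Q \frac{1}{5} = \frac{L Q}{5}$)
$C = 106$ ($C = -2 + \frac{1}{5} \left(-20\right) \left(-3\right) \left(-21 + 30\right) = -2 + 12 \cdot 9 = -2 + 108 = 106$)
$- C = \left(-1\right) 106 = -106$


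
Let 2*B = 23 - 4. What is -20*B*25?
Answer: -4750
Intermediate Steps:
B = 19/2 (B = (23 - 4)/2 = (½)*19 = 19/2 ≈ 9.5000)
-20*B*25 = -20*19/2*25 = -190*25 = -4750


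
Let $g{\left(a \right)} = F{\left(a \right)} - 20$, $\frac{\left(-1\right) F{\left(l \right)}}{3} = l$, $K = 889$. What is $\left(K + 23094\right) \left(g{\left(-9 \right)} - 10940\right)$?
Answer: $-262206139$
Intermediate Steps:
$F{\left(l \right)} = - 3 l$
$g{\left(a \right)} = -20 - 3 a$ ($g{\left(a \right)} = - 3 a - 20 = -20 - 3 a$)
$\left(K + 23094\right) \left(g{\left(-9 \right)} - 10940\right) = \left(889 + 23094\right) \left(\left(-20 - -27\right) - 10940\right) = 23983 \left(\left(-20 + 27\right) - 10940\right) = 23983 \left(7 - 10940\right) = 23983 \left(-10933\right) = -262206139$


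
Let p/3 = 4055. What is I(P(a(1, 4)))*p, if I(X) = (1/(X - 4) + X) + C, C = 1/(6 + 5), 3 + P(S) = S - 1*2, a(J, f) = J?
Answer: -4318575/88 ≈ -49075.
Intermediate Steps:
p = 12165 (p = 3*4055 = 12165)
P(S) = -5 + S (P(S) = -3 + (S - 1*2) = -3 + (S - 2) = -3 + (-2 + S) = -5 + S)
C = 1/11 ≈ 0.090909
I(X) = 1/11 + X + 1/(-4 + X) (I(X) = (1/(X - 4) + X) + 1/11 = (1/(-4 + X) + X) + 1/11 = (X + 1/(-4 + X)) + 1/11 = 1/11 + X + 1/(-4 + X))
I(P(a(1, 4)))*p = ((7 - 43*(-5 + 1) + 11*(-5 + 1)²)/(11*(-4 + (-5 + 1))))*12165 = ((7 - 43*(-4) + 11*(-4)²)/(11*(-4 - 4)))*12165 = ((1/11)*(7 + 172 + 11*16)/(-8))*12165 = ((1/11)*(-⅛)*(7 + 172 + 176))*12165 = ((1/11)*(-⅛)*355)*12165 = -355/88*12165 = -4318575/88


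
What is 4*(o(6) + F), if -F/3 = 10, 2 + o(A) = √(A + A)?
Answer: -128 + 8*√3 ≈ -114.14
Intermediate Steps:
o(A) = -2 + √2*√A (o(A) = -2 + √(A + A) = -2 + √(2*A) = -2 + √2*√A)
F = -30 (F = -3*10 = -30)
4*(o(6) + F) = 4*((-2 + √2*√6) - 30) = 4*((-2 + 2*√3) - 30) = 4*(-32 + 2*√3) = -128 + 8*√3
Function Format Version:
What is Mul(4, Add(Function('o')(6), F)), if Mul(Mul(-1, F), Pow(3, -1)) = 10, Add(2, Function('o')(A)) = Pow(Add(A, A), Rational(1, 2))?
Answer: Add(-128, Mul(8, Pow(3, Rational(1, 2)))) ≈ -114.14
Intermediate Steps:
Function('o')(A) = Add(-2, Mul(Pow(2, Rational(1, 2)), Pow(A, Rational(1, 2)))) (Function('o')(A) = Add(-2, Pow(Add(A, A), Rational(1, 2))) = Add(-2, Pow(Mul(2, A), Rational(1, 2))) = Add(-2, Mul(Pow(2, Rational(1, 2)), Pow(A, Rational(1, 2)))))
F = -30 (F = Mul(-3, 10) = -30)
Mul(4, Add(Function('o')(6), F)) = Mul(4, Add(Add(-2, Mul(Pow(2, Rational(1, 2)), Pow(6, Rational(1, 2)))), -30)) = Mul(4, Add(Add(-2, Mul(2, Pow(3, Rational(1, 2)))), -30)) = Mul(4, Add(-32, Mul(2, Pow(3, Rational(1, 2))))) = Add(-128, Mul(8, Pow(3, Rational(1, 2))))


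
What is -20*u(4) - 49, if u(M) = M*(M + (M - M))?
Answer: -369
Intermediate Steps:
u(M) = M² (u(M) = M*(M + 0) = M*M = M²)
-20*u(4) - 49 = -20*4² - 49 = -20*16 - 49 = -320 - 49 = -369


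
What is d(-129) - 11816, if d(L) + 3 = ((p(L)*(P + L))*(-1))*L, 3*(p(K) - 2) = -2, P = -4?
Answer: -34695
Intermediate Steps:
p(K) = 4/3 (p(K) = 2 + (⅓)*(-2) = 2 - ⅔ = 4/3)
d(L) = -3 + L*(16/3 - 4*L/3) (d(L) = -3 + ((4*(-4 + L)/3)*(-1))*L = -3 + ((-16/3 + 4*L/3)*(-1))*L = -3 + (16/3 - 4*L/3)*L = -3 + L*(16/3 - 4*L/3))
d(-129) - 11816 = (-3 - 4/3*(-129)² + (16/3)*(-129)) - 11816 = (-3 - 4/3*16641 - 688) - 11816 = (-3 - 22188 - 688) - 11816 = -22879 - 11816 = -34695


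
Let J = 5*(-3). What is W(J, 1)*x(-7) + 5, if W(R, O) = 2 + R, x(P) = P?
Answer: 96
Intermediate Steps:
J = -15
W(J, 1)*x(-7) + 5 = (2 - 15)*(-7) + 5 = -13*(-7) + 5 = 91 + 5 = 96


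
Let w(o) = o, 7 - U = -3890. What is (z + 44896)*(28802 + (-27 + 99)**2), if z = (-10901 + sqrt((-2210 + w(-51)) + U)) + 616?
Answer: 1176289446 + 67972*sqrt(409) ≈ 1.1777e+9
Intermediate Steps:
U = 3897 (U = 7 - 1*(-3890) = 7 + 3890 = 3897)
z = -10285 + 2*sqrt(409) (z = (-10901 + sqrt((-2210 - 51) + 3897)) + 616 = (-10901 + sqrt(-2261 + 3897)) + 616 = (-10901 + sqrt(1636)) + 616 = (-10901 + 2*sqrt(409)) + 616 = -10285 + 2*sqrt(409) ≈ -10245.)
(z + 44896)*(28802 + (-27 + 99)**2) = ((-10285 + 2*sqrt(409)) + 44896)*(28802 + (-27 + 99)**2) = (34611 + 2*sqrt(409))*(28802 + 72**2) = (34611 + 2*sqrt(409))*(28802 + 5184) = (34611 + 2*sqrt(409))*33986 = 1176289446 + 67972*sqrt(409)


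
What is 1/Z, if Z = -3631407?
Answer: -1/3631407 ≈ -2.7538e-7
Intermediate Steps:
1/Z = 1/(-3631407) = -1/3631407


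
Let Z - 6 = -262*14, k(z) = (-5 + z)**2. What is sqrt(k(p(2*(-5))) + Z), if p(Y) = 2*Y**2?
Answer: sqrt(34363) ≈ 185.37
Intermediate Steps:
Z = -3662 (Z = 6 - 262*14 = 6 - 3668 = -3662)
sqrt(k(p(2*(-5))) + Z) = sqrt((-5 + 2*(2*(-5))**2)**2 - 3662) = sqrt((-5 + 2*(-10)**2)**2 - 3662) = sqrt((-5 + 2*100)**2 - 3662) = sqrt((-5 + 200)**2 - 3662) = sqrt(195**2 - 3662) = sqrt(38025 - 3662) = sqrt(34363)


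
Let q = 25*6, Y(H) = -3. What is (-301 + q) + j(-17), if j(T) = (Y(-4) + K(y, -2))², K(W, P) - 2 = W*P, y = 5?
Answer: -30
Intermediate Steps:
K(W, P) = 2 + P*W (K(W, P) = 2 + W*P = 2 + P*W)
j(T) = 121 (j(T) = (-3 + (2 - 2*5))² = (-3 + (2 - 10))² = (-3 - 8)² = (-11)² = 121)
q = 150
(-301 + q) + j(-17) = (-301 + 150) + 121 = -151 + 121 = -30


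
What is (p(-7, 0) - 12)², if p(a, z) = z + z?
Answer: 144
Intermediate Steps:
p(a, z) = 2*z
(p(-7, 0) - 12)² = (2*0 - 12)² = (0 - 12)² = (-12)² = 144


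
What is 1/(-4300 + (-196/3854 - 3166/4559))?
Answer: -186919/803891012 ≈ -0.00023252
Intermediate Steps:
1/(-4300 + (-196/3854 - 3166/4559)) = 1/(-4300 + (-196*1/3854 - 3166*1/4559)) = 1/(-4300 + (-98/1927 - 3166/4559)) = 1/(-4300 - 139312/186919) = 1/(-803891012/186919) = -186919/803891012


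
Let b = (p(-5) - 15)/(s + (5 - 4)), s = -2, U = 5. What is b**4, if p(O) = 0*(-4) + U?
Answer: 10000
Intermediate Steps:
p(O) = 5 (p(O) = 0*(-4) + 5 = 0 + 5 = 5)
b = 10 (b = (5 - 15)/(-2 + (5 - 4)) = -10/(-2 + 1) = -10/(-1) = -10*(-1) = 10)
b**4 = 10**4 = 10000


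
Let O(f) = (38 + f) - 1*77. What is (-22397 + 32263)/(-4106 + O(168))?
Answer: -9866/3977 ≈ -2.4808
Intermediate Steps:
O(f) = -39 + f (O(f) = (38 + f) - 77 = -39 + f)
(-22397 + 32263)/(-4106 + O(168)) = (-22397 + 32263)/(-4106 + (-39 + 168)) = 9866/(-4106 + 129) = 9866/(-3977) = 9866*(-1/3977) = -9866/3977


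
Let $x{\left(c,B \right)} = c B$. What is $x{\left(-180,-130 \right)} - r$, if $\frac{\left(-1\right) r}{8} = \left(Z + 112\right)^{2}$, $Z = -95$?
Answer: $25712$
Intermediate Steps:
$x{\left(c,B \right)} = B c$
$r = -2312$ ($r = - 8 \left(-95 + 112\right)^{2} = - 8 \cdot 17^{2} = \left(-8\right) 289 = -2312$)
$x{\left(-180,-130 \right)} - r = \left(-130\right) \left(-180\right) - -2312 = 23400 + 2312 = 25712$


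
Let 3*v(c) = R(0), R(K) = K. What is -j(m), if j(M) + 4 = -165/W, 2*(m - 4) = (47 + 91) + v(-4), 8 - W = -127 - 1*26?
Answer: 809/161 ≈ 5.0248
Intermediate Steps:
v(c) = 0 (v(c) = (⅓)*0 = 0)
W = 161 (W = 8 - (-127 - 1*26) = 8 - (-127 - 26) = 8 - 1*(-153) = 8 + 153 = 161)
m = 73 (m = 4 + ((47 + 91) + 0)/2 = 4 + (138 + 0)/2 = 4 + (½)*138 = 4 + 69 = 73)
j(M) = -809/161 (j(M) = -4 - 165/161 = -809/161)
-j(m) = -1*(-809/161) = 809/161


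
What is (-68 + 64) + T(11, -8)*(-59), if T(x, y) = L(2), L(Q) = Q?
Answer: -122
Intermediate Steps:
T(x, y) = 2
(-68 + 64) + T(11, -8)*(-59) = (-68 + 64) + 2*(-59) = -4 - 118 = -122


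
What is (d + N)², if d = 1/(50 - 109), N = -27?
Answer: 2540836/3481 ≈ 729.92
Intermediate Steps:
d = -1/59 (d = 1/(-59) = -1/59 ≈ -0.016949)
(d + N)² = (-1/59 - 27)² = (-1594/59)² = 2540836/3481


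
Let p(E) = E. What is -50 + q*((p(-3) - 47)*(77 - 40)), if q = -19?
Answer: 35100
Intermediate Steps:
-50 + q*((p(-3) - 47)*(77 - 40)) = -50 - 19*(-3 - 47)*(77 - 40) = -50 - (-950)*37 = -50 - 19*(-1850) = -50 + 35150 = 35100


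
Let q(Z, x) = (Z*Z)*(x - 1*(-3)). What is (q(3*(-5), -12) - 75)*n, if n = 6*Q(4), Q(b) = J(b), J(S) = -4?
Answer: 50400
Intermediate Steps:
Q(b) = -4
n = -24 (n = 6*(-4) = -24)
q(Z, x) = Z²*(3 + x) (q(Z, x) = Z²*(x + 3) = Z²*(3 + x))
(q(3*(-5), -12) - 75)*n = ((3*(-5))²*(3 - 12) - 75)*(-24) = ((-15)²*(-9) - 75)*(-24) = (225*(-9) - 75)*(-24) = (-2025 - 75)*(-24) = -2100*(-24) = 50400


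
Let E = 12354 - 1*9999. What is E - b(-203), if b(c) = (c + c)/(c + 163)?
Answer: 46897/20 ≈ 2344.9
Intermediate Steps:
b(c) = 2*c/(163 + c) (b(c) = (2*c)/(163 + c) = 2*c/(163 + c))
E = 2355 (E = 12354 - 9999 = 2355)
E - b(-203) = 2355 - 2*(-203)/(163 - 203) = 2355 - 2*(-203)/(-40) = 2355 - 2*(-203)*(-1)/40 = 2355 - 1*203/20 = 2355 - 203/20 = 46897/20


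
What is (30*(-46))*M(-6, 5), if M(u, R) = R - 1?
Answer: -5520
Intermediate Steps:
M(u, R) = -1 + R
(30*(-46))*M(-6, 5) = (30*(-46))*(-1 + 5) = -1380*4 = -5520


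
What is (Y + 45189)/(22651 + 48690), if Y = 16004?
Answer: 61193/71341 ≈ 0.85775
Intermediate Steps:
(Y + 45189)/(22651 + 48690) = (16004 + 45189)/(22651 + 48690) = 61193/71341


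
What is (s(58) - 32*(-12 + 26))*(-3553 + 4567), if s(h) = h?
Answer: -395460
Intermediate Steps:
(s(58) - 32*(-12 + 26))*(-3553 + 4567) = (58 - 32*(-12 + 26))*(-3553 + 4567) = (58 - 32*14)*1014 = (58 - 448)*1014 = -390*1014 = -395460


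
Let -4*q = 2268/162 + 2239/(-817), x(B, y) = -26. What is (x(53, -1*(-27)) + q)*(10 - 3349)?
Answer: 314423613/3268 ≈ 96213.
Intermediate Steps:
q = -9199/3268 (q = -(2268/162 + 2239/(-817))/4 = -(2268*(1/162) + 2239*(-1/817))/4 = -(14 - 2239/817)/4 = -1/4*9199/817 = -9199/3268 ≈ -2.8149)
(x(53, -1*(-27)) + q)*(10 - 3349) = (-26 - 9199/3268)*(10 - 3349) = -94167/3268*(-3339) = 314423613/3268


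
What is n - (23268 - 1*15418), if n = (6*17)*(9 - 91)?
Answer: -16214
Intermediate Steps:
n = -8364 (n = 102*(-82) = -8364)
n - (23268 - 1*15418) = -8364 - (23268 - 1*15418) = -8364 - (23268 - 15418) = -8364 - 1*7850 = -8364 - 7850 = -16214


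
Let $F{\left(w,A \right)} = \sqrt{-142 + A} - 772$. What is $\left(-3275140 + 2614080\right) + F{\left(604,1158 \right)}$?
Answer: $-661832 + 2 \sqrt{254} \approx -6.618 \cdot 10^{5}$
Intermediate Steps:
$F{\left(w,A \right)} = -772 + \sqrt{-142 + A}$
$\left(-3275140 + 2614080\right) + F{\left(604,1158 \right)} = \left(-3275140 + 2614080\right) - \left(772 - \sqrt{-142 + 1158}\right) = -661060 - \left(772 - \sqrt{1016}\right) = -661060 - \left(772 - 2 \sqrt{254}\right) = -661832 + 2 \sqrt{254}$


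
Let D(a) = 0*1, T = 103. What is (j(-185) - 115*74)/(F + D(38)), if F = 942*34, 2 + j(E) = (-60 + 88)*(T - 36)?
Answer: -553/2669 ≈ -0.20719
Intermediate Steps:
j(E) = 1874 (j(E) = -2 + (-60 + 88)*(103 - 36) = -2 + 28*67 = -2 + 1876 = 1874)
F = 32028
D(a) = 0
(j(-185) - 115*74)/(F + D(38)) = (1874 - 115*74)/(32028 + 0) = (1874 - 8510)/32028 = -6636*1/32028 = -553/2669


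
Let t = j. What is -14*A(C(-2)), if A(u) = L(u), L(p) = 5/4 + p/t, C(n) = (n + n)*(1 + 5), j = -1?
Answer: -707/2 ≈ -353.50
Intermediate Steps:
C(n) = 12*n (C(n) = (2*n)*6 = 12*n)
t = -1
L(p) = 5/4 - p (L(p) = 5/4 + p/(-1) = 5*(¼) + p*(-1) = 5/4 - p)
A(u) = 5/4 - u
-14*A(C(-2)) = -14*(5/4 - 12*(-2)) = -14*(5/4 - 1*(-24)) = -14*(5/4 + 24) = -14*101/4 = -707/2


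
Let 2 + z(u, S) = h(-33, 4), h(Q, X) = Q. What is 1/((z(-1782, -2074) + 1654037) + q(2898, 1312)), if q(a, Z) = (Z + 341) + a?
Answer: 1/1658553 ≈ 6.0293e-7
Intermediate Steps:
q(a, Z) = 341 + Z + a (q(a, Z) = (341 + Z) + a = 341 + Z + a)
z(u, S) = -35 (z(u, S) = -2 - 33 = -35)
1/((z(-1782, -2074) + 1654037) + q(2898, 1312)) = 1/((-35 + 1654037) + (341 + 1312 + 2898)) = 1/(1654002 + 4551) = 1/1658553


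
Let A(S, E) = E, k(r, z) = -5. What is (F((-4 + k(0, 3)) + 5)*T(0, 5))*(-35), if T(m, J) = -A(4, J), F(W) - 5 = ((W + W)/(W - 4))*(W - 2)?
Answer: -175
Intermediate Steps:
F(W) = 5 + 2*W*(-2 + W)/(-4 + W) (F(W) = 5 + ((W + W)/(W - 4))*(W - 2) = 5 + ((2*W)/(-4 + W))*(-2 + W) = 5 + (2*W/(-4 + W))*(-2 + W) = 5 + 2*W*(-2 + W)/(-4 + W))
T(m, J) = -J
(F((-4 + k(0, 3)) + 5)*T(0, 5))*(-35) = (((-20 + ((-4 - 5) + 5) + 2*((-4 - 5) + 5)²)/(-4 + ((-4 - 5) + 5)))*(-1*5))*(-35) = (((-20 + (-9 + 5) + 2*(-9 + 5)²)/(-4 + (-9 + 5)))*(-5))*(-35) = (((-20 - 4 + 2*(-4)²)/(-4 - 4))*(-5))*(-35) = (((-20 - 4 + 2*16)/(-8))*(-5))*(-35) = (-(-20 - 4 + 32)/8*(-5))*(-35) = (-⅛*8*(-5))*(-35) = -1*(-5)*(-35) = 5*(-35) = -175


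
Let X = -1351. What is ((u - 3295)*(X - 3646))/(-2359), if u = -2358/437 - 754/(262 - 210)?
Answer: -761968597/108514 ≈ -7021.8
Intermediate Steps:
u = -17389/874 (u = -2358*1/437 - 754/52 = -2358/437 - 754*1/52 = -2358/437 - 29/2 = -17389/874 ≈ -19.896)
((u - 3295)*(X - 3646))/(-2359) = ((-17389/874 - 3295)*(-1351 - 3646))/(-2359) = -2897219/874*(-4997)*(-1/2359) = (761968597/46)*(-1/2359) = -761968597/108514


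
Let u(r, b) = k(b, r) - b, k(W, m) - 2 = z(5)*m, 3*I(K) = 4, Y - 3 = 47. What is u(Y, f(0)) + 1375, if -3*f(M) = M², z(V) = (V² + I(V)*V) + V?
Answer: 9631/3 ≈ 3210.3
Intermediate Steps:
Y = 50 (Y = 3 + 47 = 50)
I(K) = 4/3 (I(K) = (⅓)*4 = 4/3)
z(V) = V² + 7*V/3 (z(V) = (V² + 4*V/3) + V = V² + 7*V/3)
f(M) = -M²/3
k(W, m) = 2 + 110*m/3 (k(W, m) = 2 + ((⅓)*5*(7 + 3*5))*m = 2 + ((⅓)*5*(7 + 15))*m = 2 + ((⅓)*5*22)*m = 2 + 110*m/3)
u(r, b) = 2 - b + 110*r/3 (u(r, b) = (2 + 110*r/3) - b = 2 - b + 110*r/3)
u(Y, f(0)) + 1375 = (2 - (-1)*0²/3 + (110/3)*50) + 1375 = (2 - (-1)*0/3 + 5500/3) + 1375 = (2 - 1*0 + 5500/3) + 1375 = (2 + 0 + 5500/3) + 1375 = 5506/3 + 1375 = 9631/3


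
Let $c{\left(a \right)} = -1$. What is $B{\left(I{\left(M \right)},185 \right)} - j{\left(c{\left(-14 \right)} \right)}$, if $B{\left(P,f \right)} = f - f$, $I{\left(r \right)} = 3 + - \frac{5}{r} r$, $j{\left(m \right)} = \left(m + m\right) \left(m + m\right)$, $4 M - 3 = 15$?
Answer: $-4$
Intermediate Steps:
$M = \frac{9}{2}$ ($M = \frac{3}{4} + \frac{1}{4} \cdot 15 = \frac{3}{4} + \frac{15}{4} = \frac{9}{2} \approx 4.5$)
$j{\left(m \right)} = 4 m^{2}$ ($j{\left(m \right)} = 2 m 2 m = 4 m^{2}$)
$I{\left(r \right)} = -2$ ($I{\left(r \right)} = 3 - 5 = -2$)
$B{\left(P,f \right)} = 0$
$B{\left(I{\left(M \right)},185 \right)} - j{\left(c{\left(-14 \right)} \right)} = 0 - 4 \left(-1\right)^{2} = 0 - 4 \cdot 1 = 0 - 4 = -4$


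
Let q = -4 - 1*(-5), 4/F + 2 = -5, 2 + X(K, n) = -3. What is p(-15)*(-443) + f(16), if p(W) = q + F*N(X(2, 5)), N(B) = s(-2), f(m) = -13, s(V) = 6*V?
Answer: -24456/7 ≈ -3493.7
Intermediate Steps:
X(K, n) = -5 (X(K, n) = -2 - 3 = -5)
F = -4/7 (F = 4/(-2 - 5) = 4/(-7) = 4*(-⅐) = -4/7 ≈ -0.57143)
q = 1 (q = -4 + 5 = 1)
N(B) = -12 (N(B) = 6*(-2) = -12)
p(W) = 55/7 (p(W) = 1 - 4/7*(-12) = 1 + 48/7 = 55/7)
p(-15)*(-443) + f(16) = (55/7)*(-443) - 13 = -24365/7 - 13 = -24456/7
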